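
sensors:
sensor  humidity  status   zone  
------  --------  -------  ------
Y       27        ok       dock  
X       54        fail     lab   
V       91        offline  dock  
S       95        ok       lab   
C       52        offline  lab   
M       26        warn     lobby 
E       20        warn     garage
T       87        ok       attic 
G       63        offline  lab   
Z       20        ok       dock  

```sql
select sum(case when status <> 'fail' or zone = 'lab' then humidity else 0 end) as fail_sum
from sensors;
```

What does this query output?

sensor=Y: ✓ → 27
sensor=X: ✓ → 54
sensor=V: ✓ → 91
sensor=S: ✓ → 95
sensor=C: ✓ → 52
sensor=M: ✓ → 26
sensor=E: ✓ → 20
sensor=T: ✓ → 87
sensor=G: ✓ → 63
sensor=Z: ✓ → 20
fail_sum = 27 + 54 + 91 + 95 + 52 + 26 + 20 + 87 + 63 + 20 = 535

535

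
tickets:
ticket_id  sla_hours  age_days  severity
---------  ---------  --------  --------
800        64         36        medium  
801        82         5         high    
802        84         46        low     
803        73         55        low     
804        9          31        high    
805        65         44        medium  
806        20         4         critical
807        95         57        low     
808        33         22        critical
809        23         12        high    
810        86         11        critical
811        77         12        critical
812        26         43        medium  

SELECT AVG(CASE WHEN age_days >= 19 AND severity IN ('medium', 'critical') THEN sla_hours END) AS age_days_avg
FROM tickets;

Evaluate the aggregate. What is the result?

ticket_id=800: ✓ → 64
ticket_id=801: ✗
ticket_id=802: ✗
ticket_id=803: ✗
ticket_id=804: ✗
ticket_id=805: ✓ → 65
ticket_id=806: ✗
ticket_id=807: ✗
ticket_id=808: ✓ → 33
ticket_id=809: ✗
ticket_id=810: ✗
ticket_id=811: ✗
ticket_id=812: ✓ → 26
age_days_avg = (64 + 65 + 33 + 26) / 4 = 47

47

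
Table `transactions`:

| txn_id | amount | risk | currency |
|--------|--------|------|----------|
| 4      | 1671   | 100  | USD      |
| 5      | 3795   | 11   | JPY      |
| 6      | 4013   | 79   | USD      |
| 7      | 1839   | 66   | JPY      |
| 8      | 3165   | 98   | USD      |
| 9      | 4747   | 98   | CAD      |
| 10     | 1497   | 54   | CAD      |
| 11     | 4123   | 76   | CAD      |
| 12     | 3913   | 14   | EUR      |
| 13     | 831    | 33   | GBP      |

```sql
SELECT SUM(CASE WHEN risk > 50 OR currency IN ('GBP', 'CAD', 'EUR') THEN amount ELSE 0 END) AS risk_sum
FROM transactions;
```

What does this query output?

25799

txn_id=4: ✓ → 1671
txn_id=5: ✗
txn_id=6: ✓ → 4013
txn_id=7: ✓ → 1839
txn_id=8: ✓ → 3165
txn_id=9: ✓ → 4747
txn_id=10: ✓ → 1497
txn_id=11: ✓ → 4123
txn_id=12: ✓ → 3913
txn_id=13: ✓ → 831
risk_sum = 1671 + 4013 + 1839 + 3165 + 4747 + 1497 + 4123 + 3913 + 831 = 25799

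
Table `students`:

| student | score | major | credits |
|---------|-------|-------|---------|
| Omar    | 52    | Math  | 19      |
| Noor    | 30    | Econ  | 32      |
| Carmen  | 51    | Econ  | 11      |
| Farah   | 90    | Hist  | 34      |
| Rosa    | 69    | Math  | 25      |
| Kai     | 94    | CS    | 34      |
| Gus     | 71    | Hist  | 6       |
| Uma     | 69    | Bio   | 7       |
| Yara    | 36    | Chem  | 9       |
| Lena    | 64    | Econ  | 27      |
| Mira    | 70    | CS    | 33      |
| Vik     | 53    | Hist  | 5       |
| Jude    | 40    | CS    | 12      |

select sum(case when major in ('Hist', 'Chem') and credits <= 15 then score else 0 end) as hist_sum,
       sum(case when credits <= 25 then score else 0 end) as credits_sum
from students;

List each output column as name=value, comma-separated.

[hist_sum: major in ('Hist', 'Chem') and credits <= 15]
student=Omar: ✗
student=Noor: ✗
student=Carmen: ✗
student=Farah: ✗
student=Rosa: ✗
student=Kai: ✗
student=Gus: ✓ → 71
student=Uma: ✗
student=Yara: ✓ → 36
student=Lena: ✗
student=Mira: ✗
student=Vik: ✓ → 53
student=Jude: ✗
hist_sum = 71 + 36 + 53 = 160
—
[credits_sum: credits <= 25]
student=Omar: ✓ → 52
student=Noor: ✗
student=Carmen: ✓ → 51
student=Farah: ✗
student=Rosa: ✓ → 69
student=Kai: ✗
student=Gus: ✓ → 71
student=Uma: ✓ → 69
student=Yara: ✓ → 36
student=Lena: ✗
student=Mira: ✗
student=Vik: ✓ → 53
student=Jude: ✓ → 40
credits_sum = 52 + 51 + 69 + 71 + 69 + 36 + 53 + 40 = 441

hist_sum=160, credits_sum=441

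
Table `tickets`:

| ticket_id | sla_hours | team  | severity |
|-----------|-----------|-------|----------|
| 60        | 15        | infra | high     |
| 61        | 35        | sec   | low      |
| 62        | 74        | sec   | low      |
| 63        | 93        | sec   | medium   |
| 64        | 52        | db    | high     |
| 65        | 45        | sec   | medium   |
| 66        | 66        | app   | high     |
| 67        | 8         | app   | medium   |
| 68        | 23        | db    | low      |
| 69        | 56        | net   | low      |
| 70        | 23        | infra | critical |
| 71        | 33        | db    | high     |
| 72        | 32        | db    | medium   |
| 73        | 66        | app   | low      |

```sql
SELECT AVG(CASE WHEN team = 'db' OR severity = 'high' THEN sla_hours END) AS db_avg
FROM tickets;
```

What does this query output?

36.8333333333

ticket_id=60: ✓ → 15
ticket_id=61: ✗
ticket_id=62: ✗
ticket_id=63: ✗
ticket_id=64: ✓ → 52
ticket_id=65: ✗
ticket_id=66: ✓ → 66
ticket_id=67: ✗
ticket_id=68: ✓ → 23
ticket_id=69: ✗
ticket_id=70: ✗
ticket_id=71: ✓ → 33
ticket_id=72: ✓ → 32
ticket_id=73: ✗
db_avg = (15 + 52 + 66 + 23 + 33 + 32) / 6 = 36.8333333333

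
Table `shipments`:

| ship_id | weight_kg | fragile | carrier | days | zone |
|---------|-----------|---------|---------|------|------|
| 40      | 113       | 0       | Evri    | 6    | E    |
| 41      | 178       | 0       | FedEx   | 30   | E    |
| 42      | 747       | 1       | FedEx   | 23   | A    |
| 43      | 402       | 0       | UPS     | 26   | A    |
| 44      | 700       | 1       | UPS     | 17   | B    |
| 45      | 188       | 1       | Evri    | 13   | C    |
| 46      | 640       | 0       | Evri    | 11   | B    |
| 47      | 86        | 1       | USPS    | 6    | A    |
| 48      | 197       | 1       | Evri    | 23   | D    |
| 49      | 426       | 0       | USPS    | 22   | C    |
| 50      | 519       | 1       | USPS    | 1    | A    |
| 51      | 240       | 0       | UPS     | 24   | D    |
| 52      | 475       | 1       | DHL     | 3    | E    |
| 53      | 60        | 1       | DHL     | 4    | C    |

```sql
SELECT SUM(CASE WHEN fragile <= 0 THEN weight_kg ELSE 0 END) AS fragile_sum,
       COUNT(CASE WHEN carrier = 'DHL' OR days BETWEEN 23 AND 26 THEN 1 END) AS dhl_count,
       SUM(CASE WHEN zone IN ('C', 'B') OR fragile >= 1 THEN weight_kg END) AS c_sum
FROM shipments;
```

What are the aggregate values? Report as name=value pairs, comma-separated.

[fragile_sum: fragile <= 0]
ship_id=40: ✓ → 113
ship_id=41: ✓ → 178
ship_id=42: ✗
ship_id=43: ✓ → 402
ship_id=44: ✗
ship_id=45: ✗
ship_id=46: ✓ → 640
ship_id=47: ✗
ship_id=48: ✗
ship_id=49: ✓ → 426
ship_id=50: ✗
ship_id=51: ✓ → 240
ship_id=52: ✗
ship_id=53: ✗
fragile_sum = 113 + 178 + 402 + 640 + 426 + 240 = 1999
—
[dhl_count: carrier = 'DHL' OR days BETWEEN 23 AND 26]
ship_id=40: ✗
ship_id=41: ✗
ship_id=42: ✓ → 1
ship_id=43: ✓ → 1
ship_id=44: ✗
ship_id=45: ✗
ship_id=46: ✗
ship_id=47: ✗
ship_id=48: ✓ → 1
ship_id=49: ✗
ship_id=50: ✗
ship_id=51: ✓ → 1
ship_id=52: ✓ → 1
ship_id=53: ✓ → 1
dhl_count = COUNT(1, 1, 1, 1, 1, 1) = 6
—
[c_sum: zone IN ('C', 'B') OR fragile >= 1]
ship_id=40: ✗
ship_id=41: ✗
ship_id=42: ✓ → 747
ship_id=43: ✗
ship_id=44: ✓ → 700
ship_id=45: ✓ → 188
ship_id=46: ✓ → 640
ship_id=47: ✓ → 86
ship_id=48: ✓ → 197
ship_id=49: ✓ → 426
ship_id=50: ✓ → 519
ship_id=51: ✗
ship_id=52: ✓ → 475
ship_id=53: ✓ → 60
c_sum = 747 + 700 + 188 + 640 + 86 + 197 + 426 + 519 + 475 + 60 = 4038

fragile_sum=1999, dhl_count=6, c_sum=4038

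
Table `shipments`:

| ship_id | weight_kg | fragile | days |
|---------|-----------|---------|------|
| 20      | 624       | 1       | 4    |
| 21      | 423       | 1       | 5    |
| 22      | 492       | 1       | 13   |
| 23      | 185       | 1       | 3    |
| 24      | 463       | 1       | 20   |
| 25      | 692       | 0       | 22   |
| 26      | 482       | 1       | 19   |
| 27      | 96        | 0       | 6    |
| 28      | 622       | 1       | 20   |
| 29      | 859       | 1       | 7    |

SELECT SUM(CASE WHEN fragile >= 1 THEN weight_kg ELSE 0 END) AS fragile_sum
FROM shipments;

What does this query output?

4150

ship_id=20: ✓ → 624
ship_id=21: ✓ → 423
ship_id=22: ✓ → 492
ship_id=23: ✓ → 185
ship_id=24: ✓ → 463
ship_id=25: ✗
ship_id=26: ✓ → 482
ship_id=27: ✗
ship_id=28: ✓ → 622
ship_id=29: ✓ → 859
fragile_sum = 624 + 423 + 492 + 185 + 463 + 482 + 622 + 859 = 4150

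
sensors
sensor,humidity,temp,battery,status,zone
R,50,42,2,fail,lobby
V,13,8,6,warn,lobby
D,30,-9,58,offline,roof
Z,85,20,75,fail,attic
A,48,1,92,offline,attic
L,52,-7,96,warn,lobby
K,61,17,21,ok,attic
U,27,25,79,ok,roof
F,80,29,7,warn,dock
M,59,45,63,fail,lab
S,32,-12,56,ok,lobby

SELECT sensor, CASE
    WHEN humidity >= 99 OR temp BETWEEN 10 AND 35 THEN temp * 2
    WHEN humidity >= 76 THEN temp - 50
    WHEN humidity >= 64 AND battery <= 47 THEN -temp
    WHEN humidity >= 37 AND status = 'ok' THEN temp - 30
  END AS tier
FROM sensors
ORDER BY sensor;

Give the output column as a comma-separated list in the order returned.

sensor=A: (no match → NULL) → NULL
sensor=D: (no match → NULL) → NULL
sensor=F: humidity >= 99 OR temp BETWEEN 10 AND 35 → 58
sensor=K: humidity >= 99 OR temp BETWEEN 10 AND 35 → 34
sensor=L: (no match → NULL) → NULL
sensor=M: (no match → NULL) → NULL
sensor=R: (no match → NULL) → NULL
sensor=S: (no match → NULL) → NULL
sensor=U: humidity >= 99 OR temp BETWEEN 10 AND 35 → 50
sensor=V: (no match → NULL) → NULL
sensor=Z: humidity >= 99 OR temp BETWEEN 10 AND 35 → 40

NULL, NULL, 58, 34, NULL, NULL, NULL, NULL, 50, NULL, 40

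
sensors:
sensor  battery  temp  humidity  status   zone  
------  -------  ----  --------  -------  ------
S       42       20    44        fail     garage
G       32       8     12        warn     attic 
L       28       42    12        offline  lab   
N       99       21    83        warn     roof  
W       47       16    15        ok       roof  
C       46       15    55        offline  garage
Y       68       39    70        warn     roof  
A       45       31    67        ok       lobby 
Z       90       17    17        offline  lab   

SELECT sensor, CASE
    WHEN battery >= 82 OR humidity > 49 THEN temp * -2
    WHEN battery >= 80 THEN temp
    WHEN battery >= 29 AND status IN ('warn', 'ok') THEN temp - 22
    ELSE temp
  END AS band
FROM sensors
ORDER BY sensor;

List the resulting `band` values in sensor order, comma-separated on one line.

-62, -30, -14, 42, -42, 20, -6, -78, -34

sensor=A: battery >= 82 OR humidity > 49 → -62
sensor=C: battery >= 82 OR humidity > 49 → -30
sensor=G: battery >= 29 AND status IN ('warn', 'ok') → -14
sensor=L: ELSE → 42
sensor=N: battery >= 82 OR humidity > 49 → -42
sensor=S: ELSE → 20
sensor=W: battery >= 29 AND status IN ('warn', 'ok') → -6
sensor=Y: battery >= 82 OR humidity > 49 → -78
sensor=Z: battery >= 82 OR humidity > 49 → -34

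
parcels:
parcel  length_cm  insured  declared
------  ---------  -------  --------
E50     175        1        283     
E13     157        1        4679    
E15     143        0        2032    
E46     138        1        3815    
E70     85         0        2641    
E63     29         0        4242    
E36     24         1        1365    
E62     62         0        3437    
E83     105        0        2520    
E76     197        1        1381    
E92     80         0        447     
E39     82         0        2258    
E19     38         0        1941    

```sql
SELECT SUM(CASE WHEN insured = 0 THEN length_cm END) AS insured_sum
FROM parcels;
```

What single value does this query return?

parcel=E50: ✗
parcel=E13: ✗
parcel=E15: ✓ → 143
parcel=E46: ✗
parcel=E70: ✓ → 85
parcel=E63: ✓ → 29
parcel=E36: ✗
parcel=E62: ✓ → 62
parcel=E83: ✓ → 105
parcel=E76: ✗
parcel=E92: ✓ → 80
parcel=E39: ✓ → 82
parcel=E19: ✓ → 38
insured_sum = 143 + 85 + 29 + 62 + 105 + 80 + 82 + 38 = 624

624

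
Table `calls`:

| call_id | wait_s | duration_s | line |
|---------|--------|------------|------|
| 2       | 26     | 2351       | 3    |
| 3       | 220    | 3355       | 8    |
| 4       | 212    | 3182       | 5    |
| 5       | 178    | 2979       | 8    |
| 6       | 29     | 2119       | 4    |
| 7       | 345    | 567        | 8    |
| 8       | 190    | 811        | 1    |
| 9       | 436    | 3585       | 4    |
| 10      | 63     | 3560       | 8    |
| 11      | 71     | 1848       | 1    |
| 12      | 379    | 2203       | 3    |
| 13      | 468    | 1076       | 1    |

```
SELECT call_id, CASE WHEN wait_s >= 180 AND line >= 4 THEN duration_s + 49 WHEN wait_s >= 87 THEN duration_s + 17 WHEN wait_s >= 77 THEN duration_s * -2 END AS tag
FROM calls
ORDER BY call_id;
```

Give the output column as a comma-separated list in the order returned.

NULL, 3404, 3231, 2996, NULL, 616, 828, 3634, NULL, NULL, 2220, 1093

call_id=2: (no match → NULL) → NULL
call_id=3: wait_s >= 180 AND line >= 4 → 3404
call_id=4: wait_s >= 180 AND line >= 4 → 3231
call_id=5: wait_s >= 87 → 2996
call_id=6: (no match → NULL) → NULL
call_id=7: wait_s >= 180 AND line >= 4 → 616
call_id=8: wait_s >= 87 → 828
call_id=9: wait_s >= 180 AND line >= 4 → 3634
call_id=10: (no match → NULL) → NULL
call_id=11: (no match → NULL) → NULL
call_id=12: wait_s >= 87 → 2220
call_id=13: wait_s >= 87 → 1093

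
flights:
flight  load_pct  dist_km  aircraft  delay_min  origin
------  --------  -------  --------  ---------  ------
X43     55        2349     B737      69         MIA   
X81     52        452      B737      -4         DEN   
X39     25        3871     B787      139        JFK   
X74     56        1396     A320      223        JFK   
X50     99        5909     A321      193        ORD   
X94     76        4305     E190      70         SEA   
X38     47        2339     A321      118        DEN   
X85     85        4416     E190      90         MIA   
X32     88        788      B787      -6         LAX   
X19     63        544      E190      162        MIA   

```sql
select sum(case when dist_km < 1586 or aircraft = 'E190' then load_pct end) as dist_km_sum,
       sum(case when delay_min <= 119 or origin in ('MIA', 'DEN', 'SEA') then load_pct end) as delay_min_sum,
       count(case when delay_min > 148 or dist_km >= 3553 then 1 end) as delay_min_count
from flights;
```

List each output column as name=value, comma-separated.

dist_km_sum=420, delay_min_sum=466, delay_min_count=6

[dist_km_sum: dist_km < 1586 or aircraft = 'E190']
flight=X43: ✗
flight=X81: ✓ → 52
flight=X39: ✗
flight=X74: ✓ → 56
flight=X50: ✗
flight=X94: ✓ → 76
flight=X38: ✗
flight=X85: ✓ → 85
flight=X32: ✓ → 88
flight=X19: ✓ → 63
dist_km_sum = 52 + 56 + 76 + 85 + 88 + 63 = 420
—
[delay_min_sum: delay_min <= 119 or origin in ('MIA', 'DEN', 'SEA')]
flight=X43: ✓ → 55
flight=X81: ✓ → 52
flight=X39: ✗
flight=X74: ✗
flight=X50: ✗
flight=X94: ✓ → 76
flight=X38: ✓ → 47
flight=X85: ✓ → 85
flight=X32: ✓ → 88
flight=X19: ✓ → 63
delay_min_sum = 55 + 52 + 76 + 47 + 85 + 88 + 63 = 466
—
[delay_min_count: delay_min > 148 or dist_km >= 3553]
flight=X43: ✗
flight=X81: ✗
flight=X39: ✓ → 1
flight=X74: ✓ → 1
flight=X50: ✓ → 1
flight=X94: ✓ → 1
flight=X38: ✗
flight=X85: ✓ → 1
flight=X32: ✗
flight=X19: ✓ → 1
delay_min_count = COUNT(1, 1, 1, 1, 1, 1) = 6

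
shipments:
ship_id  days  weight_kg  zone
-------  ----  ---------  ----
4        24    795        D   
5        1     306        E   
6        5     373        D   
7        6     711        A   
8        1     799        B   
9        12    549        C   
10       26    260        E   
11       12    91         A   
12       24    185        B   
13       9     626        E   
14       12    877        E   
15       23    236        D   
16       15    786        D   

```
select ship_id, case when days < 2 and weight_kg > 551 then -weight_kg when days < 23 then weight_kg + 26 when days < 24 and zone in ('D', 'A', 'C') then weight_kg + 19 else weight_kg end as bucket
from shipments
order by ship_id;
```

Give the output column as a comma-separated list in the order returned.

ship_id=4: ELSE → 795
ship_id=5: days < 23 → 332
ship_id=6: days < 23 → 399
ship_id=7: days < 23 → 737
ship_id=8: days < 2 and weight_kg > 551 → -799
ship_id=9: days < 23 → 575
ship_id=10: ELSE → 260
ship_id=11: days < 23 → 117
ship_id=12: ELSE → 185
ship_id=13: days < 23 → 652
ship_id=14: days < 23 → 903
ship_id=15: days < 24 and zone in ('D', 'A', 'C') → 255
ship_id=16: days < 23 → 812

795, 332, 399, 737, -799, 575, 260, 117, 185, 652, 903, 255, 812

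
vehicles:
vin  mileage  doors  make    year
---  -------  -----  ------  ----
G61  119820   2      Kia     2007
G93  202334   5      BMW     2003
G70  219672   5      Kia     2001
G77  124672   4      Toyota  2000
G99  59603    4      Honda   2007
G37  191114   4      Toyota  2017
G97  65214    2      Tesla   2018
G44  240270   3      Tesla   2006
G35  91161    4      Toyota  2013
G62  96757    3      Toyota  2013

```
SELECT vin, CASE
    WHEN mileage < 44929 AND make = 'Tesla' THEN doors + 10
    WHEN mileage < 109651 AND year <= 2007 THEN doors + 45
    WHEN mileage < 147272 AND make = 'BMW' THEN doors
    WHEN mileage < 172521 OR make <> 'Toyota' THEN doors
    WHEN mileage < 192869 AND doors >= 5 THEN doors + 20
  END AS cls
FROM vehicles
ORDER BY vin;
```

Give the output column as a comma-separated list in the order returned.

vin=G35: mileage < 172521 OR make <> 'Toyota' → 4
vin=G37: (no match → NULL) → NULL
vin=G44: mileage < 172521 OR make <> 'Toyota' → 3
vin=G61: mileage < 172521 OR make <> 'Toyota' → 2
vin=G62: mileage < 172521 OR make <> 'Toyota' → 3
vin=G70: mileage < 172521 OR make <> 'Toyota' → 5
vin=G77: mileage < 172521 OR make <> 'Toyota' → 4
vin=G93: mileage < 172521 OR make <> 'Toyota' → 5
vin=G97: mileage < 172521 OR make <> 'Toyota' → 2
vin=G99: mileage < 109651 AND year <= 2007 → 49

4, NULL, 3, 2, 3, 5, 4, 5, 2, 49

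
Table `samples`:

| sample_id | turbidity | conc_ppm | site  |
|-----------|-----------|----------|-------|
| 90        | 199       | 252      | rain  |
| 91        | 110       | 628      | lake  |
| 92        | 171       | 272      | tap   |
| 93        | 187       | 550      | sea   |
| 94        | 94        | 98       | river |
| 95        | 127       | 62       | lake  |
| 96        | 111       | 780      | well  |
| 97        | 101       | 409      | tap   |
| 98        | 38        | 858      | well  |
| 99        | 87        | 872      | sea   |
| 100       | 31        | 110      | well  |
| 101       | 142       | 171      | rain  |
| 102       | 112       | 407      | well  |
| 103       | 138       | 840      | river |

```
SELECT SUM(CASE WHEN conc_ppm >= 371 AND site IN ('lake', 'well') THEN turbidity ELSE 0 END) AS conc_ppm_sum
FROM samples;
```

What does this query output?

371

sample_id=90: ✗
sample_id=91: ✓ → 110
sample_id=92: ✗
sample_id=93: ✗
sample_id=94: ✗
sample_id=95: ✗
sample_id=96: ✓ → 111
sample_id=97: ✗
sample_id=98: ✓ → 38
sample_id=99: ✗
sample_id=100: ✗
sample_id=101: ✗
sample_id=102: ✓ → 112
sample_id=103: ✗
conc_ppm_sum = 110 + 111 + 38 + 112 = 371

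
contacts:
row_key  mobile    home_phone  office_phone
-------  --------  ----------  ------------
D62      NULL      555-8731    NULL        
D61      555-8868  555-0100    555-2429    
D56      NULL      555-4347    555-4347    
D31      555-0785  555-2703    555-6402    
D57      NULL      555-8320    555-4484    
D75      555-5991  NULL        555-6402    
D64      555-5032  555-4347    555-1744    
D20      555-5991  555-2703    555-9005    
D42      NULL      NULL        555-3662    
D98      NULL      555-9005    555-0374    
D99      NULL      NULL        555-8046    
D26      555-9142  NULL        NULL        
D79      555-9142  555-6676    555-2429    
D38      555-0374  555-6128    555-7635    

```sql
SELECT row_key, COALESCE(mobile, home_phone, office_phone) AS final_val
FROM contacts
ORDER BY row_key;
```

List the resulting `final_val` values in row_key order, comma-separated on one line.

row_key=D20: mobile=555-5991 → 555-5991
row_key=D26: mobile=555-9142 → 555-9142
row_key=D31: mobile=555-0785 → 555-0785
row_key=D38: mobile=555-0374 → 555-0374
row_key=D42: mobile=NULL, home_phone=NULL, office_phone=555-3662 → 555-3662
row_key=D56: mobile=NULL, home_phone=555-4347 → 555-4347
row_key=D57: mobile=NULL, home_phone=555-8320 → 555-8320
row_key=D61: mobile=555-8868 → 555-8868
row_key=D62: mobile=NULL, home_phone=555-8731 → 555-8731
row_key=D64: mobile=555-5032 → 555-5032
row_key=D75: mobile=555-5991 → 555-5991
row_key=D79: mobile=555-9142 → 555-9142
row_key=D98: mobile=NULL, home_phone=555-9005 → 555-9005
row_key=D99: mobile=NULL, home_phone=NULL, office_phone=555-8046 → 555-8046

555-5991, 555-9142, 555-0785, 555-0374, 555-3662, 555-4347, 555-8320, 555-8868, 555-8731, 555-5032, 555-5991, 555-9142, 555-9005, 555-8046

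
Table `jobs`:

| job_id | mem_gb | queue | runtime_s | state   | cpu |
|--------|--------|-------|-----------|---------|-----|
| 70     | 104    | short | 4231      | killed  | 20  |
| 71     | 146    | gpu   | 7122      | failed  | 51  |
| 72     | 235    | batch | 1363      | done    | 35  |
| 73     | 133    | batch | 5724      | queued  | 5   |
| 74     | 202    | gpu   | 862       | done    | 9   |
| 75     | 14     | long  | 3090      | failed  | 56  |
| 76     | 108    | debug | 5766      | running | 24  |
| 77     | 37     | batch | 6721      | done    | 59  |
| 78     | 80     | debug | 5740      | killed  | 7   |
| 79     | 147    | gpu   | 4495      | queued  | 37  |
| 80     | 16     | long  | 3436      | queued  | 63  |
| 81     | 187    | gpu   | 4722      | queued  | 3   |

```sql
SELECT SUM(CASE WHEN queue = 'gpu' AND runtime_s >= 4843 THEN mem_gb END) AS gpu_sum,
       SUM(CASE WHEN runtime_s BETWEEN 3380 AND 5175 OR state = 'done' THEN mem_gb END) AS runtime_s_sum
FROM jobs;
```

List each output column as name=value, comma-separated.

gpu_sum=146, runtime_s_sum=928

[gpu_sum: queue = 'gpu' AND runtime_s >= 4843]
job_id=70: ✗
job_id=71: ✓ → 146
job_id=72: ✗
job_id=73: ✗
job_id=74: ✗
job_id=75: ✗
job_id=76: ✗
job_id=77: ✗
job_id=78: ✗
job_id=79: ✗
job_id=80: ✗
job_id=81: ✗
gpu_sum = 146
—
[runtime_s_sum: runtime_s BETWEEN 3380 AND 5175 OR state = 'done']
job_id=70: ✓ → 104
job_id=71: ✗
job_id=72: ✓ → 235
job_id=73: ✗
job_id=74: ✓ → 202
job_id=75: ✗
job_id=76: ✗
job_id=77: ✓ → 37
job_id=78: ✗
job_id=79: ✓ → 147
job_id=80: ✓ → 16
job_id=81: ✓ → 187
runtime_s_sum = 104 + 235 + 202 + 37 + 147 + 16 + 187 = 928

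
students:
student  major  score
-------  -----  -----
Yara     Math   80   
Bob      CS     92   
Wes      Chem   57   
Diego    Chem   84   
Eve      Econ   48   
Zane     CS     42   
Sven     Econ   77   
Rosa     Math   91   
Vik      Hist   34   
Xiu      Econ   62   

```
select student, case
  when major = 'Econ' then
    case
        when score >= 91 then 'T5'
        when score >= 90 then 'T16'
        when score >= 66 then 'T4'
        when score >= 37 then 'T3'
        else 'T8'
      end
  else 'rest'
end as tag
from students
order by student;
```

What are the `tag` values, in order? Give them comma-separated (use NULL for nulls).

student=Bob: major='CS' → outer ELSE → rest
student=Diego: major='Chem' → outer ELSE → rest
student=Eve: major='Econ' → inner[score >= 37] → T3
student=Rosa: major='Math' → outer ELSE → rest
student=Sven: major='Econ' → inner[score >= 66] → T4
student=Vik: major='Hist' → outer ELSE → rest
student=Wes: major='Chem' → outer ELSE → rest
student=Xiu: major='Econ' → inner[score >= 37] → T3
student=Yara: major='Math' → outer ELSE → rest
student=Zane: major='CS' → outer ELSE → rest

rest, rest, T3, rest, T4, rest, rest, T3, rest, rest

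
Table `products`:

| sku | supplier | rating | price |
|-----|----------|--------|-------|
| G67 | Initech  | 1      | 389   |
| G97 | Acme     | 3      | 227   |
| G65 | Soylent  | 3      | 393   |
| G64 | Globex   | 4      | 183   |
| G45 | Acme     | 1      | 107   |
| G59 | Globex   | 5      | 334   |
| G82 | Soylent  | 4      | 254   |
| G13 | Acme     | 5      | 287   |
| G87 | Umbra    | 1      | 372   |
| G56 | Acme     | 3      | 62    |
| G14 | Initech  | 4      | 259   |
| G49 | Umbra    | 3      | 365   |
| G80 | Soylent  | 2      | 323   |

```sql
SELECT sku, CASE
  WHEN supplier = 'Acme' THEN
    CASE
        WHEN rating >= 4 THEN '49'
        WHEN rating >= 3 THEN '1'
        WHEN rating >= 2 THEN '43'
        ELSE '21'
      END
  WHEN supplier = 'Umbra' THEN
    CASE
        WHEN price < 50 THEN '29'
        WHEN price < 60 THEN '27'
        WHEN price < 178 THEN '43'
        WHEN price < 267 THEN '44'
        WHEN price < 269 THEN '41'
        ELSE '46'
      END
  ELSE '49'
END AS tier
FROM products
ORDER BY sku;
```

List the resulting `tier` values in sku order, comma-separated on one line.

49, 49, 21, 46, 1, 49, 49, 49, 49, 49, 49, 46, 1

sku=G13: supplier='Acme' → inner[rating >= 4] → 49
sku=G14: supplier='Initech' → outer ELSE → 49
sku=G45: supplier='Acme' → inner[ELSE] → 21
sku=G49: supplier='Umbra' → inner[ELSE] → 46
sku=G56: supplier='Acme' → inner[rating >= 3] → 1
sku=G59: supplier='Globex' → outer ELSE → 49
sku=G64: supplier='Globex' → outer ELSE → 49
sku=G65: supplier='Soylent' → outer ELSE → 49
sku=G67: supplier='Initech' → outer ELSE → 49
sku=G80: supplier='Soylent' → outer ELSE → 49
sku=G82: supplier='Soylent' → outer ELSE → 49
sku=G87: supplier='Umbra' → inner[ELSE] → 46
sku=G97: supplier='Acme' → inner[rating >= 3] → 1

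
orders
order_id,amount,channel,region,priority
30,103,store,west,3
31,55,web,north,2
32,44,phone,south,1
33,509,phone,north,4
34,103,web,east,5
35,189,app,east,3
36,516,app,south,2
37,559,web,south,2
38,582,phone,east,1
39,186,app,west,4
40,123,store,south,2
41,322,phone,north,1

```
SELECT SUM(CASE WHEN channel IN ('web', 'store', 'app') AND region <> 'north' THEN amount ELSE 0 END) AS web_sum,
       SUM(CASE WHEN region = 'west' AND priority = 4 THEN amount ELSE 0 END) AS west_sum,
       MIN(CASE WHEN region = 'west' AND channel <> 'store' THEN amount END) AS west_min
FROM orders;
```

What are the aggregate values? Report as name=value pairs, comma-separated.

[web_sum: channel IN ('web', 'store', 'app') AND region <> 'north']
order_id=30: ✓ → 103
order_id=31: ✗
order_id=32: ✗
order_id=33: ✗
order_id=34: ✓ → 103
order_id=35: ✓ → 189
order_id=36: ✓ → 516
order_id=37: ✓ → 559
order_id=38: ✗
order_id=39: ✓ → 186
order_id=40: ✓ → 123
order_id=41: ✗
web_sum = 103 + 103 + 189 + 516 + 559 + 186 + 123 = 1779
—
[west_sum: region = 'west' AND priority = 4]
order_id=30: ✗
order_id=31: ✗
order_id=32: ✗
order_id=33: ✗
order_id=34: ✗
order_id=35: ✗
order_id=36: ✗
order_id=37: ✗
order_id=38: ✗
order_id=39: ✓ → 186
order_id=40: ✗
order_id=41: ✗
west_sum = 186
—
[west_min: region = 'west' AND channel <> 'store']
order_id=30: ✗
order_id=31: ✗
order_id=32: ✗
order_id=33: ✗
order_id=34: ✗
order_id=35: ✗
order_id=36: ✗
order_id=37: ✗
order_id=38: ✗
order_id=39: ✓ → 186
order_id=40: ✗
order_id=41: ✗
west_min = MIN(186) = 186

web_sum=1779, west_sum=186, west_min=186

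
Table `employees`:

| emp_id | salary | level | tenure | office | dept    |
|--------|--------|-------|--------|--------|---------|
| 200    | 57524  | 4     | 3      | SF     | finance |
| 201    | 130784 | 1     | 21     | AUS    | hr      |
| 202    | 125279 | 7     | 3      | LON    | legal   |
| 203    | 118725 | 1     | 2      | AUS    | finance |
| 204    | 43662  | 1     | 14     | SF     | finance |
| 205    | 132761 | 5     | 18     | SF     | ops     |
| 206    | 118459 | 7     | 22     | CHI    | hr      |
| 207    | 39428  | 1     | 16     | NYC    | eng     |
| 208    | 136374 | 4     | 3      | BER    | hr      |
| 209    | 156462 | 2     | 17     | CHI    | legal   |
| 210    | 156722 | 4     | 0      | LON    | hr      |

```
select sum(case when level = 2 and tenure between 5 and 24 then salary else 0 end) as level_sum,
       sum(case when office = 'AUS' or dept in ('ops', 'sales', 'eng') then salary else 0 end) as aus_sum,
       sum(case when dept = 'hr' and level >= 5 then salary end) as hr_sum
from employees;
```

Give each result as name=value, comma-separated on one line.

[level_sum: level = 2 and tenure between 5 and 24]
emp_id=200: ✗
emp_id=201: ✗
emp_id=202: ✗
emp_id=203: ✗
emp_id=204: ✗
emp_id=205: ✗
emp_id=206: ✗
emp_id=207: ✗
emp_id=208: ✗
emp_id=209: ✓ → 156462
emp_id=210: ✗
level_sum = 156462
—
[aus_sum: office = 'AUS' or dept in ('ops', 'sales', 'eng')]
emp_id=200: ✗
emp_id=201: ✓ → 130784
emp_id=202: ✗
emp_id=203: ✓ → 118725
emp_id=204: ✗
emp_id=205: ✓ → 132761
emp_id=206: ✗
emp_id=207: ✓ → 39428
emp_id=208: ✗
emp_id=209: ✗
emp_id=210: ✗
aus_sum = 130784 + 118725 + 132761 + 39428 = 421698
—
[hr_sum: dept = 'hr' and level >= 5]
emp_id=200: ✗
emp_id=201: ✗
emp_id=202: ✗
emp_id=203: ✗
emp_id=204: ✗
emp_id=205: ✗
emp_id=206: ✓ → 118459
emp_id=207: ✗
emp_id=208: ✗
emp_id=209: ✗
emp_id=210: ✗
hr_sum = 118459

level_sum=156462, aus_sum=421698, hr_sum=118459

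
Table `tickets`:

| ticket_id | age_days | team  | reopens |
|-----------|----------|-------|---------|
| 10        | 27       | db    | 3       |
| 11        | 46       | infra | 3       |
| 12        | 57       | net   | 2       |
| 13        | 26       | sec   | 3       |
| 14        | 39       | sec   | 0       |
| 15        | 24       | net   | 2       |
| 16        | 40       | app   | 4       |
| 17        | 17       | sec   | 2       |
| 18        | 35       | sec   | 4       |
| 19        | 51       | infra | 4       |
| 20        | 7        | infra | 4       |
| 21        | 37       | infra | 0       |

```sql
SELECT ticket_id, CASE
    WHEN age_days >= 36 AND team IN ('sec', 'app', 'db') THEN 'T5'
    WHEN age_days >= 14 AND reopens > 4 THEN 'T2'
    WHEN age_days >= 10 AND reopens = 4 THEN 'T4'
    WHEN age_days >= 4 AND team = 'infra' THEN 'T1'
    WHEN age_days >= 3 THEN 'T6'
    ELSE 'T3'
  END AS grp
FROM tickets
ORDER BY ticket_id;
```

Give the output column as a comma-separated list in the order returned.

T6, T1, T6, T6, T5, T6, T5, T6, T4, T4, T1, T1

ticket_id=10: age_days >= 3 → T6
ticket_id=11: age_days >= 4 AND team = 'infra' → T1
ticket_id=12: age_days >= 3 → T6
ticket_id=13: age_days >= 3 → T6
ticket_id=14: age_days >= 36 AND team IN ('sec', 'app', 'db') → T5
ticket_id=15: age_days >= 3 → T6
ticket_id=16: age_days >= 36 AND team IN ('sec', 'app', 'db') → T5
ticket_id=17: age_days >= 3 → T6
ticket_id=18: age_days >= 10 AND reopens = 4 → T4
ticket_id=19: age_days >= 10 AND reopens = 4 → T4
ticket_id=20: age_days >= 4 AND team = 'infra' → T1
ticket_id=21: age_days >= 4 AND team = 'infra' → T1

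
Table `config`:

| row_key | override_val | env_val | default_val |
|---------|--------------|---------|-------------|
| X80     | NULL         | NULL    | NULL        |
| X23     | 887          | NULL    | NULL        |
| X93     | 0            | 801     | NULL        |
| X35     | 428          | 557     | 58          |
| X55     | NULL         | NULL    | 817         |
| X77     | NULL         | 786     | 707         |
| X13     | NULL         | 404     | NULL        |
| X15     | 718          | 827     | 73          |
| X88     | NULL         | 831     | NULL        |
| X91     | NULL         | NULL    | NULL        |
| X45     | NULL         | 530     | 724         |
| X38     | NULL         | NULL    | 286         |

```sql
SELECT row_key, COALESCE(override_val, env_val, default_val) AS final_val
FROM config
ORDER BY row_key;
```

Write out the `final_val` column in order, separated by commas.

404, 718, 887, 428, 286, 530, 817, 786, NULL, 831, NULL, 0

row_key=X13: override_val=NULL, env_val=404 → 404
row_key=X15: override_val=718 → 718
row_key=X23: override_val=887 → 887
row_key=X35: override_val=428 → 428
row_key=X38: override_val=NULL, env_val=NULL, default_val=286 → 286
row_key=X45: override_val=NULL, env_val=530 → 530
row_key=X55: override_val=NULL, env_val=NULL, default_val=817 → 817
row_key=X77: override_val=NULL, env_val=786 → 786
row_key=X80: override_val=NULL, env_val=NULL, default_val=NULL (all NULL) → NULL
row_key=X88: override_val=NULL, env_val=831 → 831
row_key=X91: override_val=NULL, env_val=NULL, default_val=NULL (all NULL) → NULL
row_key=X93: override_val=0 → 0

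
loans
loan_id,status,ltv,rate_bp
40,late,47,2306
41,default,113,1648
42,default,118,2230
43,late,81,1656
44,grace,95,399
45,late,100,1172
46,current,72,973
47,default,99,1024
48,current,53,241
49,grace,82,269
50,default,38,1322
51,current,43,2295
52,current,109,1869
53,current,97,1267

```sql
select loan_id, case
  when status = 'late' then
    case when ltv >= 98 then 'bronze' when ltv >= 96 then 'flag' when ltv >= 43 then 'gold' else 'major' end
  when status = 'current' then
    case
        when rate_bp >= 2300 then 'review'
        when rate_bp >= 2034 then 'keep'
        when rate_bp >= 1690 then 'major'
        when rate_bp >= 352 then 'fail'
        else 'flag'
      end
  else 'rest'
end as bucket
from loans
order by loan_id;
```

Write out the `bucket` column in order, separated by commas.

gold, rest, rest, gold, rest, bronze, fail, rest, flag, rest, rest, keep, major, fail

loan_id=40: status='late' → inner[ltv >= 43] → gold
loan_id=41: status='default' → outer ELSE → rest
loan_id=42: status='default' → outer ELSE → rest
loan_id=43: status='late' → inner[ltv >= 43] → gold
loan_id=44: status='grace' → outer ELSE → rest
loan_id=45: status='late' → inner[ltv >= 98] → bronze
loan_id=46: status='current' → inner[rate_bp >= 352] → fail
loan_id=47: status='default' → outer ELSE → rest
loan_id=48: status='current' → inner[ELSE] → flag
loan_id=49: status='grace' → outer ELSE → rest
loan_id=50: status='default' → outer ELSE → rest
loan_id=51: status='current' → inner[rate_bp >= 2034] → keep
loan_id=52: status='current' → inner[rate_bp >= 1690] → major
loan_id=53: status='current' → inner[rate_bp >= 352] → fail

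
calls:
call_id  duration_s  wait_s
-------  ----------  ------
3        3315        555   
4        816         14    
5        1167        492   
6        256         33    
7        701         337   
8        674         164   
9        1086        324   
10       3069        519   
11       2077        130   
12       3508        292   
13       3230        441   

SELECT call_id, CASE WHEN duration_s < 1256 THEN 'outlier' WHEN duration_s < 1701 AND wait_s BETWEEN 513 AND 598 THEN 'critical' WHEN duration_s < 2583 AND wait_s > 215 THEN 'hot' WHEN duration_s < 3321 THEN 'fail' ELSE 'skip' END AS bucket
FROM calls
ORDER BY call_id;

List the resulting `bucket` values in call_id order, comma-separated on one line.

fail, outlier, outlier, outlier, outlier, outlier, outlier, fail, fail, skip, fail

call_id=3: duration_s < 3321 → fail
call_id=4: duration_s < 1256 → outlier
call_id=5: duration_s < 1256 → outlier
call_id=6: duration_s < 1256 → outlier
call_id=7: duration_s < 1256 → outlier
call_id=8: duration_s < 1256 → outlier
call_id=9: duration_s < 1256 → outlier
call_id=10: duration_s < 3321 → fail
call_id=11: duration_s < 3321 → fail
call_id=12: ELSE → skip
call_id=13: duration_s < 3321 → fail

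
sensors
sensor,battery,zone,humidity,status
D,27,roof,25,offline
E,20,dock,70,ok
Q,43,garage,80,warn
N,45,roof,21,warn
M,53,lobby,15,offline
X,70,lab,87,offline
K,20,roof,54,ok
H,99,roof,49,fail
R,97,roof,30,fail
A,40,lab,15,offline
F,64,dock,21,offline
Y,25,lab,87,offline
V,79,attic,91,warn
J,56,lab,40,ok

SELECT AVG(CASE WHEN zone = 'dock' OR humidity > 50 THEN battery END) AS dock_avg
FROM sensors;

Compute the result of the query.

sensor=D: ✗
sensor=E: ✓ → 20
sensor=Q: ✓ → 43
sensor=N: ✗
sensor=M: ✗
sensor=X: ✓ → 70
sensor=K: ✓ → 20
sensor=H: ✗
sensor=R: ✗
sensor=A: ✗
sensor=F: ✓ → 64
sensor=Y: ✓ → 25
sensor=V: ✓ → 79
sensor=J: ✗
dock_avg = (20 + 43 + 70 + 20 + 64 + 25 + 79) / 7 = 45.8571428571

45.8571428571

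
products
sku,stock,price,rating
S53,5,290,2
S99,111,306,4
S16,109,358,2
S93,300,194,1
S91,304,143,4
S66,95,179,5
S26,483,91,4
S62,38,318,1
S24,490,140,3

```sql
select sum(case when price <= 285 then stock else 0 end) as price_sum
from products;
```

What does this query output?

sku=S53: ✗
sku=S99: ✗
sku=S16: ✗
sku=S93: ✓ → 300
sku=S91: ✓ → 304
sku=S66: ✓ → 95
sku=S26: ✓ → 483
sku=S62: ✗
sku=S24: ✓ → 490
price_sum = 300 + 304 + 95 + 483 + 490 = 1672

1672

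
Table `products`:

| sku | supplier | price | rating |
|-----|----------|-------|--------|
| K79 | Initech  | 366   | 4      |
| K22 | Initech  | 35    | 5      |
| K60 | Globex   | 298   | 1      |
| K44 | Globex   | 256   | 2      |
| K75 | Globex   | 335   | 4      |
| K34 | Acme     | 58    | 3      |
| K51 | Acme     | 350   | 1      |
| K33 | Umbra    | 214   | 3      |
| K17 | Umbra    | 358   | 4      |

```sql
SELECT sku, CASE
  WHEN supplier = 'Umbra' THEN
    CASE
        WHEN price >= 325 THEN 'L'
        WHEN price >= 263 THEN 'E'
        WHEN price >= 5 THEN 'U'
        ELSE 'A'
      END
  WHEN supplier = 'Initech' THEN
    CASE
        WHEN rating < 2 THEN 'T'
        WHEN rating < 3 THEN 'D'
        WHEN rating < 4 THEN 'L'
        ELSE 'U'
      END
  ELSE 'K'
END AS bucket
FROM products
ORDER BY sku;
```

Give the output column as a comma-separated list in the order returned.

sku=K17: supplier='Umbra' → inner[price >= 325] → L
sku=K22: supplier='Initech' → inner[ELSE] → U
sku=K33: supplier='Umbra' → inner[price >= 5] → U
sku=K34: supplier='Acme' → outer ELSE → K
sku=K44: supplier='Globex' → outer ELSE → K
sku=K51: supplier='Acme' → outer ELSE → K
sku=K60: supplier='Globex' → outer ELSE → K
sku=K75: supplier='Globex' → outer ELSE → K
sku=K79: supplier='Initech' → inner[ELSE] → U

L, U, U, K, K, K, K, K, U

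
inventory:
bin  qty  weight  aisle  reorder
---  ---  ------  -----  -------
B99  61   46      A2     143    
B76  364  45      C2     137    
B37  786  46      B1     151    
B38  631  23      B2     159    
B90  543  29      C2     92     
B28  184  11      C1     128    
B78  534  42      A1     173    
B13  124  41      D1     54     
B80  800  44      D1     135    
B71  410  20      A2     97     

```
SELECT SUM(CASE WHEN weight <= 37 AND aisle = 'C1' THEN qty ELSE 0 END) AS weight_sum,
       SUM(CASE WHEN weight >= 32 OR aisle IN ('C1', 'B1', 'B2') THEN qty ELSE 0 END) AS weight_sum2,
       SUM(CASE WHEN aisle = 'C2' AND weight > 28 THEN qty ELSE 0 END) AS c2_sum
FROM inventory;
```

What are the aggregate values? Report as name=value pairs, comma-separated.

weight_sum=184, weight_sum2=3484, c2_sum=907

[weight_sum: weight <= 37 AND aisle = 'C1']
bin=B99: ✗
bin=B76: ✗
bin=B37: ✗
bin=B38: ✗
bin=B90: ✗
bin=B28: ✓ → 184
bin=B78: ✗
bin=B13: ✗
bin=B80: ✗
bin=B71: ✗
weight_sum = 184
—
[weight_sum2: weight >= 32 OR aisle IN ('C1', 'B1', 'B2')]
bin=B99: ✓ → 61
bin=B76: ✓ → 364
bin=B37: ✓ → 786
bin=B38: ✓ → 631
bin=B90: ✗
bin=B28: ✓ → 184
bin=B78: ✓ → 534
bin=B13: ✓ → 124
bin=B80: ✓ → 800
bin=B71: ✗
weight_sum2 = 61 + 364 + 786 + 631 + 184 + 534 + 124 + 800 = 3484
—
[c2_sum: aisle = 'C2' AND weight > 28]
bin=B99: ✗
bin=B76: ✓ → 364
bin=B37: ✗
bin=B38: ✗
bin=B90: ✓ → 543
bin=B28: ✗
bin=B78: ✗
bin=B13: ✗
bin=B80: ✗
bin=B71: ✗
c2_sum = 364 + 543 = 907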